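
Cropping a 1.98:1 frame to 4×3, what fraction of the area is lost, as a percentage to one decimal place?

4×3 is narrower than 1.98:1, so the crop keeps the full height and trims the width.
Area ratio = (1.333)/(1.980) = 67.34%; the remaining 32.66% is cropped out.

32.7%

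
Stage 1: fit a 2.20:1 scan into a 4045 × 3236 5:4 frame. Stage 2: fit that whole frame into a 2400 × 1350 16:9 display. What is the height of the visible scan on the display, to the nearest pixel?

767 px

Inside the 4045×3236 canvas the scan is width-limited at 4045.00 × 1838.64.
5:4 in 2400×1350: fills the height, so the intermediate becomes 1687.50 × 1350.00 — a scale of ×0.4172.
Applying the same ×0.4172: 1838.64 → 767.05.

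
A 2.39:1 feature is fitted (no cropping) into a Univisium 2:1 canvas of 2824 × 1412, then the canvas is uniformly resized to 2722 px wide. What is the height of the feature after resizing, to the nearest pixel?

Fitted into 2824×1412, the feature spans the width; its height is 2824 / 2.390 ≈ 1181.59 px.
Scaling 2824 → 2722 is ×0.9639, so the height becomes 1181.59 × 0.9639 ≈ 1138.91 px.

1139 px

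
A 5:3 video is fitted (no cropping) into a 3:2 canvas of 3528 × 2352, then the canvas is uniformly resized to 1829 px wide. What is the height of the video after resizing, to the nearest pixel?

1097 px

Fitted into 3528×2352, the video spans the width; its height is 3528 × 3/5 ≈ 2116.80 px.
Resizing to 1829 px wide multiplies everything by 0.5184: 2116.80 → 1097.40 px.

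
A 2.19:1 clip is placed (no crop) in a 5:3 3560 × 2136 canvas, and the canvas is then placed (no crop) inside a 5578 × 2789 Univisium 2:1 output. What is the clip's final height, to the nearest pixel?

First fit — 2.19:1 into 3560×2136 spans the width: 3560.00 × 1625.57.
Second fit — the 5:3 canvas into 5578×2789 spans the height: 4648.33 × 2789.00 (×1.3057 from 3560×2136).
The clip scales with it: height 1625.57 × 1.3057 ≈ 2122.53.

2123 px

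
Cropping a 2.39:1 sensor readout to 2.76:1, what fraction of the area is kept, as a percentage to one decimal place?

86.6%

2.76:1 is wider than 2.39:1, so the crop keeps the full width and trims the height.
(2.390)/(2.760) ≈ 0.866 of the area survives.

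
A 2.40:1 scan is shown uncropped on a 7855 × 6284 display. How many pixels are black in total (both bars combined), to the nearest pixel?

2.40:1 (2.400) > 5:4 (1.250), so the scan fills the width.
The scan is 7855 / 2.400 ≈ 3272.9167 px tall.
Leftover height: 6284 − 3272.9167 = 3011.0833 px.
That's 3011.0833 × 7855 ≈ 23652060 black pixels.

23652060 pixels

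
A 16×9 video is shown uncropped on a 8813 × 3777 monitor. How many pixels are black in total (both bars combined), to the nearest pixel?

7925405 pixels

16×9 (1.778) < 21:9 (2.333), so the video fills the height.
Content width = 3777 × 16/9 ≈ 6714.6667 px.
Black = 8813 − 6714.6667 = 2098.3333 px.
That's 2098.3333 × 3777 ≈ 7925405 black pixels.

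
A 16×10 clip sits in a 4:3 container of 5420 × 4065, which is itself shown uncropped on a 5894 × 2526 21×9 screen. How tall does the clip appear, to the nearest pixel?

Inside the 5420×4065 canvas the clip is width-limited at 5420.00 × 3387.50.
Second fit — the 4:3 canvas into 5894×2526 spans the height: 3368.00 × 2526.00 (×0.6214 from 5420×4065).
Applying the same ×0.6214: 3387.50 → 2105.00.

2105 px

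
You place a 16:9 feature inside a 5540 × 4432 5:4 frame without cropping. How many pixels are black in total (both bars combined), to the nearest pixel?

7289255 pixels

Since 1.778 > 1.250, the feature is width-limited.
That makes the image 3116.2500 px tall (5540 × 9/16).
Black = 4432 − 3116.2500 = 1315.7500 px.
That's 1315.7500 × 5540 ≈ 7289255 black pixels.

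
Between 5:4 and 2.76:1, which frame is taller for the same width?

5:4

5:4 = 1.25 and 2.76; 2.76 > 1.25. The smaller width-to-height ratio is the taller frame.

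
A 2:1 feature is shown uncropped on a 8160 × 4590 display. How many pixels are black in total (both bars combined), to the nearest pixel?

4161600 pixels

2:1 (2.000) > 16×9 (1.778), so the feature fills the width.
That makes the image 4080.0000 px tall (8160 × 1/2).
Black = 4590 − 4080.0000 = 510.0000 px.
Bar area = 510.0000 × 8160 ≈ 4161600 px.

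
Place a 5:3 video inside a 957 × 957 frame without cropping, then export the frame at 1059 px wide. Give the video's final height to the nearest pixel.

635 px

In the 957×957 frame the video fills the width: height = 957 × 3/5 ≈ 574.20 px.
Scaling 957 → 1059 is ×1.1066, so the height becomes 574.20 × 1.1066 ≈ 635.40 px.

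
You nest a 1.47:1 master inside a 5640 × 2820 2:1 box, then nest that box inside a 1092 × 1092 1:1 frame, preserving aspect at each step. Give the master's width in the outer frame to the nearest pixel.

803 px

First fit — 1.47:1 into 5640×2820 spans the height: 4145.40 × 2820.00.
The 2:1 canvas is width-limited in 1092×1092, giving 1092.00 × 546.00; scale factor 0.1936.
The master scales with it: width 4145.40 × 0.1936 ≈ 802.62.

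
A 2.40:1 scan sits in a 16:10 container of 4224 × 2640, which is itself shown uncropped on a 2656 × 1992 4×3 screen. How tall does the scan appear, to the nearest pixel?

Inside the 4224×2640 canvas the scan is width-limited at 4224.00 × 1760.00.
16:10 in 2656×1992: fills the width, so the intermediate becomes 2656.00 × 1660.00 — a scale of ×0.6288.
Applying the same ×0.6288: 1760.00 → 1106.67.

1107 px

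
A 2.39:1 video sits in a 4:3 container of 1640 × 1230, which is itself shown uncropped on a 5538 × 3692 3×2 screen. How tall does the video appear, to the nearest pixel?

Inside the 1640×1230 canvas the video is width-limited at 1640.00 × 686.19.
4:3 in 5538×3692: fills the height, so the intermediate becomes 4922.67 × 3692.00 — a scale of ×3.0016.
So the video's height is 686.19 × 3.0016 ≈ 2059.69.

2060 px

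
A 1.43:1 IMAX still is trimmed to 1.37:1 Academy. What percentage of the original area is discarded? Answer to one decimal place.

4.2%

1.37:1 Academy is narrower than 1.43:1 IMAX, so the crop keeps the full height and trims the width.
(1.370)/(1.430) ≈ 0.958 of the area survives, leaving 4.20% discarded.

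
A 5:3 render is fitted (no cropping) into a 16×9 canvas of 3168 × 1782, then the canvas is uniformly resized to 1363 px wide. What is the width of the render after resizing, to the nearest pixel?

1278 px

At 3168×1782 the render is height-limited, so width = 1782 × 5/3 ≈ 2970.00 px.
The frame scales by 1363/3168 = 0.4302; 2970.00 × 0.4302 ≈ 1277.81 px.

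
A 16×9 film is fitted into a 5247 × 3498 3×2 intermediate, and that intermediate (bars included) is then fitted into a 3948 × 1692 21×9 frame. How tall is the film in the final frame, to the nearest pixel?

1428 px

First fit — 16×9 into 5247×3498 spans the width: 5247.00 × 2951.44.
Second fit — the 3×2 canvas into 3948×1692 spans the height: 2538.00 × 1692.00 (×0.4837 from 5247×3498).
The film scales with it: height 2951.44 × 0.4837 ≈ 1427.62.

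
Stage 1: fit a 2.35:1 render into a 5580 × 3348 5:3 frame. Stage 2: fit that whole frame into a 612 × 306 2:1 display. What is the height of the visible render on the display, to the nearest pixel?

First fit — 2.35:1 into 5580×3348 spans the width: 5580.00 × 2374.47.
The 5:3 canvas is height-limited in 612×306, giving 510.00 × 306.00; scale factor 0.0914.
The render scales with it: height 2374.47 × 0.0914 ≈ 217.02.

217 px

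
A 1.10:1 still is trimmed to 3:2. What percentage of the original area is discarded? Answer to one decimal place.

26.7%

The width stays; only height is cut (since 3:2 is wider than 1.10:1).
(1.100)/(1.500) ≈ 0.733 of the area survives, leaving 26.67% discarded.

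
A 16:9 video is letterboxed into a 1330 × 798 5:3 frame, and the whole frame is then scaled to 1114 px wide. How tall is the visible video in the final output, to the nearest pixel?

At 1330×798 the video is width-limited, so height = 1330 × 9/16 ≈ 748.12 px.
Resizing to 1114 px wide multiplies everything by 0.8376: 748.12 → 626.62 px.

627 px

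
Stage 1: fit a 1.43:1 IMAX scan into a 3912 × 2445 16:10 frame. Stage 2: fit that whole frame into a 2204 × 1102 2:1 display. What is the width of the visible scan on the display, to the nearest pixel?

1.43:1 IMAX in 3912×2445: fills the height, so the scan is 3496.35 × 2445.00.
The 16:10 canvas is height-limited in 2204×1102, giving 1763.20 × 1102.00; scale factor 0.4507.
The scan scales with it: width 3496.35 × 0.4507 ≈ 1575.86.

1576 px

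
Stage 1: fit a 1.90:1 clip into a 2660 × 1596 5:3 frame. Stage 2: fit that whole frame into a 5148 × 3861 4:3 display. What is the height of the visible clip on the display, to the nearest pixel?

Inside the 2660×1596 canvas the clip is width-limited at 2660.00 × 1400.00.
5:3 in 5148×3861: fills the width, so the intermediate becomes 5148.00 × 3088.80 — a scale of ×1.9353.
So the clip's height is 1400.00 × 1.9353 ≈ 2709.47.

2709 px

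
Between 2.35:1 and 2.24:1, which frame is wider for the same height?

2.35 and 2.24; 2.35 > 2.24.

2.35:1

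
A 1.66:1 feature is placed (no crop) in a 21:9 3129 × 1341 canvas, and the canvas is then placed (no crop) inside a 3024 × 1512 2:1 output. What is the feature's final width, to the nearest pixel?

2151 px

1.66:1 in 3129×1341: fills the height, so the feature is 2226.06 × 1341.00.
Second fit — the 21:9 canvas into 3024×1512 spans the width: 3024.00 × 1296.00 (×0.9664 from 3129×1341).
So the feature's width is 2226.06 × 0.9664 ≈ 2151.36.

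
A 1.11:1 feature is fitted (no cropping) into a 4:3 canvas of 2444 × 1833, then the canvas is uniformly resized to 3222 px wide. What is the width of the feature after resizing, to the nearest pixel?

2682 px

Fitted into 2444×1833, the feature spans the height; its width is 1833 × 1.110 ≈ 2034.63 px.
Scaling 2444 → 3222 is ×1.3183, so the width becomes 2034.63 × 1.3183 ≈ 2682.32 px.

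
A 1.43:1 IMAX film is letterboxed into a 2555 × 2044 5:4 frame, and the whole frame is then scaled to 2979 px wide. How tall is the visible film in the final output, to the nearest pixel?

At 2555×2044 the film is width-limited, so height = 2555 / 1.430 ≈ 1786.71 px.
Scaling 2555 → 2979 is ×1.1659, so the height becomes 1786.71 × 1.1659 ≈ 2083.22 px.

2083 px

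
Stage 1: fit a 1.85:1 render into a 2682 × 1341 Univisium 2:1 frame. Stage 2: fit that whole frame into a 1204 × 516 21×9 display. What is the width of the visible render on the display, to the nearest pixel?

Inside the 2682×1341 canvas the render is height-limited at 2480.85 × 1341.00.
Univisium 2:1 in 1204×516: fills the height, so the intermediate becomes 1032.00 × 516.00 — a scale of ×0.3848.
Applying the same ×0.3848: 2480.85 → 954.60.

955 px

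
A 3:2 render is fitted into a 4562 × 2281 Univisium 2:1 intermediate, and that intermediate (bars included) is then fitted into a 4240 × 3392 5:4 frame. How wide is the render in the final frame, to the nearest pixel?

Inside the 4562×2281 canvas the render is height-limited at 3421.50 × 2281.00.
Univisium 2:1 in 4240×3392: fills the width, so the intermediate becomes 4240.00 × 2120.00 — a scale of ×0.9294.
Applying the same ×0.9294: 3421.50 → 3180.00.

3180 px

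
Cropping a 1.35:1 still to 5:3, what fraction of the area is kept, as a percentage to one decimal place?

The width stays; only height is cut (since 5:3 is wider than 1.35:1).
Area ratio = (1.350)/(1.667) = 81.00% retained.

81.0%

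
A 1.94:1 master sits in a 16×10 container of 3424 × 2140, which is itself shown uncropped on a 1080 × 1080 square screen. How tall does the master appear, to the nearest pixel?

1.94:1 in 3424×2140: fills the width, so the master is 3424.00 × 1764.95.
16×10 in 1080×1080: fills the width, so the intermediate becomes 1080.00 × 675.00 — a scale of ×0.3154.
So the master's height is 1764.95 × 0.3154 ≈ 556.70.

557 px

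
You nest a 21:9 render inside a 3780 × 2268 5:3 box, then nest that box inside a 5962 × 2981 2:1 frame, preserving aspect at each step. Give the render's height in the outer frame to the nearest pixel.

21:9 in 3780×2268: fills the width, so the render is 3780.00 × 1620.00.
5:3 in 5962×2981: fills the height, so the intermediate becomes 4968.33 × 2981.00 — a scale of ×1.3144.
The render scales with it: height 1620.00 × 1.3144 ≈ 2129.29.

2129 px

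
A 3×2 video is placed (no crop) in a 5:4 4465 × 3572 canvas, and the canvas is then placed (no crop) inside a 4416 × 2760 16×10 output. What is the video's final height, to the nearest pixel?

2300 px

3×2 in 4465×3572: fills the width, so the video is 4465.00 × 2976.67.
The 5:4 canvas is height-limited in 4416×2760, giving 3450.00 × 2760.00; scale factor 0.7727.
Applying the same ×0.7727: 2976.67 → 2300.00.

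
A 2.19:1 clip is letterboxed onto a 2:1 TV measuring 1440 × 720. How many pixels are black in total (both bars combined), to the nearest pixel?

89951 pixels

Since 2.190 > 2.000, the clip is width-limited.
The clip is 1440 / 2.190 ≈ 657.5342 px tall.
Black = 720 − 657.5342 = 62.4658 px.
That's 62.4658 × 1440 ≈ 89951 black pixels.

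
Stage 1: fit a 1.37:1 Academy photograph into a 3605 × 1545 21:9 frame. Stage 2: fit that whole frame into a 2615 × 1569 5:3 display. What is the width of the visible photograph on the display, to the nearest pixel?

Inside the 3605×1545 canvas the photograph is height-limited at 2116.65 × 1545.00.
The 21:9 canvas is width-limited in 2615×1569, giving 2615.00 × 1120.71; scale factor 0.7254.
The photograph scales with it: width 2116.65 × 0.7254 ≈ 1535.38.

1535 px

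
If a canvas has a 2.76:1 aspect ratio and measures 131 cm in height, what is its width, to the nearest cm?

131 × 2.760 = 361.56.

362 cm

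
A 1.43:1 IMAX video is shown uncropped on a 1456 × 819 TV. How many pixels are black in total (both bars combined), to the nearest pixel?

233276 pixels

1.43:1 IMAX (1.430) < 16×9 (1.778), so the video fills the height.
The video is 819 × 1.430 ≈ 1171.1700 px wide.
Black = 1456 − 1171.1700 = 284.8300 px.
Across the 819-px span: 284.8300 × 819 ≈ 233276 px.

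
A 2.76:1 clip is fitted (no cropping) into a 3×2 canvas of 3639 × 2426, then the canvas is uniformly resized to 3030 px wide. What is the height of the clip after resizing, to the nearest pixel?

In the 3639×2426 frame the clip fills the width: height = 3639 / 2.760 ≈ 1318.48 px.
Scaling 3639 → 3030 is ×0.8326, so the height becomes 1318.48 × 0.8326 ≈ 1097.83 px.

1098 px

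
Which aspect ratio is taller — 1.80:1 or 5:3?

5:3

1.8 and 5:3 = 1.667; 1.8 > 1.667. The smaller width-to-height ratio is the taller frame.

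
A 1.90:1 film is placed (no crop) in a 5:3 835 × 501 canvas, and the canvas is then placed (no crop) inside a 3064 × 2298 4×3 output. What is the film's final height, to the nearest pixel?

1.90:1 in 835×501: fills the width, so the film is 835.00 × 439.47.
Second fit — the 5:3 canvas into 3064×2298 spans the width: 3064.00 × 1838.40 (×3.6695 from 835×501).
So the film's height is 439.47 × 3.6695 ≈ 1612.63.

1613 px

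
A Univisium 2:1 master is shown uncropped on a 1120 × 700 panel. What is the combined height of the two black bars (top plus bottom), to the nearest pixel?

140 px

Univisium 2:1 (2.000) > 16×10 (1.600), so the master fills the width.
That makes the image 560.00 px tall (1120 × 1/2).
700 − 560.00 = 140.00 px of bars.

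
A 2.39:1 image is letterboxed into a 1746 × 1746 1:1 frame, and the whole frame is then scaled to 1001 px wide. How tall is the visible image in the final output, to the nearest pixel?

419 px

In the 1746×1746 frame the image fills the width: height = 1746 / 2.390 ≈ 730.54 px.
Resizing to 1001 px wide multiplies everything by 0.5733: 730.54 → 418.83 px.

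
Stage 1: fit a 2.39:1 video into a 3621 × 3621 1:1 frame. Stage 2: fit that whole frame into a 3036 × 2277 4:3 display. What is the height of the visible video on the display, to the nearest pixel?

2.39:1 in 3621×3621: fills the width, so the video is 3621.00 × 1515.06.
1:1 in 3036×2277: fills the height, so the intermediate becomes 2277.00 × 2277.00 — a scale of ×0.6288.
So the video's height is 1515.06 × 0.6288 ≈ 952.72.

953 px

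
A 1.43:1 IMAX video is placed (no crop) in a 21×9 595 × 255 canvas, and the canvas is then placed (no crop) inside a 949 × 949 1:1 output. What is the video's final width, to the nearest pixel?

582 px

1.43:1 IMAX in 595×255: fills the height, so the video is 364.65 × 255.00.
The 21×9 canvas is width-limited in 949×949, giving 949.00 × 406.71; scale factor 1.5950.
The video scales with it: width 364.65 × 1.5950 ≈ 581.60.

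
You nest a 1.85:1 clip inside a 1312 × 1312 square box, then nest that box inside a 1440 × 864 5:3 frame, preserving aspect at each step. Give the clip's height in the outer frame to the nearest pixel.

467 px

Inside the 1312×1312 canvas the clip is width-limited at 1312.00 × 709.19.
square in 1440×864: fills the height, so the intermediate becomes 864.00 × 864.00 — a scale of ×0.6585.
Applying the same ×0.6585: 709.19 → 467.03.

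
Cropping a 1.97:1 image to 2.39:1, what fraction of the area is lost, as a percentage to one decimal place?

Going from 1.97:1 to 2.39:1 means cutting height while keeping width.
Fraction kept = (1.970)/(2.390) ≈ 82.43%, so 17.57% is lost.

17.6%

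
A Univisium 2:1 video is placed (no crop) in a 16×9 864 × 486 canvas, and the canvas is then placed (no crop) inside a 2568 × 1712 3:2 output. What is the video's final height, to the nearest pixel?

1284 px

First fit — Univisium 2:1 into 864×486 spans the width: 864.00 × 432.00.
Second fit — the 16×9 canvas into 2568×1712 spans the width: 2568.00 × 1444.50 (×2.9722 from 864×486).
Applying the same ×2.9722: 432.00 → 1284.00.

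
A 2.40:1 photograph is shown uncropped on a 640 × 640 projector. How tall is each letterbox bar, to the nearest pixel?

2.40:1 (2.400) > square (1.000), so the photograph fills the width.
The photograph is 640 / 2.400 ≈ 266.67 px tall.
Leftover height: 640 − 266.67 = 373.33 px → 186.67 each side.

187 px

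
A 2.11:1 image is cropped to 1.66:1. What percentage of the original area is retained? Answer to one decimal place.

78.7%

1.66:1 is narrower than 2.11:1, so the crop keeps the full height and trims the width.
Fraction kept = (1.660)/(2.110) ≈ 78.67%.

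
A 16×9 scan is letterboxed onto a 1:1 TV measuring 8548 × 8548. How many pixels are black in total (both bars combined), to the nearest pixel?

16×9 is wider than 1:1, so it spans the full width.
The scan is 8548 × 9/16 ≈ 4808.2500 px tall.
Black = 8548 − 4808.2500 = 3739.7500 px.
That's 3739.7500 × 8548 ≈ 31967383 black pixels.

31967383 pixels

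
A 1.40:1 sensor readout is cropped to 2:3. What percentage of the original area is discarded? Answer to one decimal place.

The height stays; only width is cut (since 2:3 is narrower than 1.40:1).
Area ratio = (0.667)/(1.400) = 47.62%; the remaining 52.38% is cropped out.

52.4%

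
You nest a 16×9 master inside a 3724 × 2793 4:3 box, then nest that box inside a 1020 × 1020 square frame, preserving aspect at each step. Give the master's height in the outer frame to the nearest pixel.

574 px

16×9 in 3724×2793: fills the width, so the master is 3724.00 × 2094.75.
Second fit — the 4:3 canvas into 1020×1020 spans the width: 1020.00 × 765.00 (×0.2739 from 3724×2793).
Applying the same ×0.2739: 2094.75 → 573.75.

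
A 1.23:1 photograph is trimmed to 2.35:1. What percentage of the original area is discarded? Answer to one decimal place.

47.7%

Going from 1.23:1 to 2.35:1 means cutting height while keeping width.
(1.230)/(2.350) ≈ 0.523 of the area survives, leaving 47.66% discarded.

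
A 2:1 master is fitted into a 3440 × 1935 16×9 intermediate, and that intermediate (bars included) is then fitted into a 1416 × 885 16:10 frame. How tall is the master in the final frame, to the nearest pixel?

Inside the 3440×1935 canvas the master is width-limited at 3440.00 × 1720.00.
The 16×9 canvas is width-limited in 1416×885, giving 1416.00 × 796.50; scale factor 0.4116.
So the master's height is 1720.00 × 0.4116 ≈ 708.00.

708 px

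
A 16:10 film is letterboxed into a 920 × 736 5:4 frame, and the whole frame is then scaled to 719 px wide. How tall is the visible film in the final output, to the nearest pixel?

449 px

Fitted into 920×736, the film spans the width; its height is 920 × 10/16 ≈ 575.00 px.
Scaling 920 → 719 is ×0.7815, so the height becomes 575.00 × 0.7815 ≈ 449.38 px.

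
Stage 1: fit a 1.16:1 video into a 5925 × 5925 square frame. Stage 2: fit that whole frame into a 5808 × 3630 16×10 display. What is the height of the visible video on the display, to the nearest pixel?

3129 px

1.16:1 in 5925×5925: fills the width, so the video is 5925.00 × 5107.76.
Second fit — the square canvas into 5808×3630 spans the height: 3630.00 × 3630.00 (×0.6127 from 5925×5925).
So the video's height is 5107.76 × 0.6127 ≈ 3129.31.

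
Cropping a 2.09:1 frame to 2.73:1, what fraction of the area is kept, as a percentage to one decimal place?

76.6%

Going from 2.09:1 to 2.73:1 means cutting height while keeping width.
(2.090)/(2.730) ≈ 0.766 of the area survives.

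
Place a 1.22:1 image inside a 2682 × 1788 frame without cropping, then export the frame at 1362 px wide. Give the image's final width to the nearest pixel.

1108 px

Fitted into 2682×1788, the image spans the height; its width is 1788 × 1.220 ≈ 2181.36 px.
Scaling 2682 → 1362 is ×0.5078, so the width becomes 2181.36 × 0.5078 ≈ 1107.76 px.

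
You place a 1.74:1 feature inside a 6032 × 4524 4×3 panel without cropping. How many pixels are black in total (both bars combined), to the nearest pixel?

6377835 pixels

1.74:1 (1.740) > 4×3 (1.333), so the feature fills the width.
That makes the image 3466.6667 px tall (6032 / 1.740).
Leftover height: 4524 − 3466.6667 = 1057.3333 px.
That's 1057.3333 × 6032 ≈ 6377835 black pixels.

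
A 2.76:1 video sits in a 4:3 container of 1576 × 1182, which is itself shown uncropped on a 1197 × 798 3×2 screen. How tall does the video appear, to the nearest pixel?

386 px

2.76:1 in 1576×1182: fills the width, so the video is 1576.00 × 571.01.
Second fit — the 4:3 canvas into 1197×798 spans the height: 1064.00 × 798.00 (×0.6751 from 1576×1182).
The video scales with it: height 571.01 × 0.6751 ≈ 385.51.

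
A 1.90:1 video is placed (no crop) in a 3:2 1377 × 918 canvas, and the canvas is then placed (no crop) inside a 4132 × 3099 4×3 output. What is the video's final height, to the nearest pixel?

First fit — 1.90:1 into 1377×918 spans the width: 1377.00 × 724.74.
The 3:2 canvas is width-limited in 4132×3099, giving 4132.00 × 2754.67; scale factor 3.0007.
So the video's height is 724.74 × 3.0007 ≈ 2174.74.

2175 px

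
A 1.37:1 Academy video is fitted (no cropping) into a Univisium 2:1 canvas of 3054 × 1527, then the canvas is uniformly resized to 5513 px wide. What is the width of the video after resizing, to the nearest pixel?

3776 px

In the 3054×1527 frame the video fills the height: width = 1527 × 1.370 ≈ 2091.99 px.
Scaling 3054 → 5513 is ×1.8052, so the width becomes 2091.99 × 1.8052 ≈ 3776.41 px.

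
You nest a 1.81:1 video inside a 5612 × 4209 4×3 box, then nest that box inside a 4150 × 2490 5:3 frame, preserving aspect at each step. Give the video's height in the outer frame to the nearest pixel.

Inside the 5612×4209 canvas the video is width-limited at 5612.00 × 3100.55.
4×3 in 4150×2490: fills the height, so the intermediate becomes 3320.00 × 2490.00 — a scale of ×0.5916.
Applying the same ×0.5916: 3100.55 → 1834.25.

1834 px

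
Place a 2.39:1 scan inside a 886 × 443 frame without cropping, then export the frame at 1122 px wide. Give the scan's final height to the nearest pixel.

469 px

At 886×443 the scan is width-limited, so height = 886 / 2.390 ≈ 370.71 px.
Resizing to 1122 px wide multiplies everything by 1.2664: 370.71 → 469.46 px.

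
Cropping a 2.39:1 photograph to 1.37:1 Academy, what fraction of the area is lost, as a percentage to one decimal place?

1.37:1 Academy is narrower than 2.39:1, so the crop keeps the full height and trims the width.
Area ratio = (1.370)/(2.390) = 57.32%; the remaining 42.68% is cropped out.

42.7%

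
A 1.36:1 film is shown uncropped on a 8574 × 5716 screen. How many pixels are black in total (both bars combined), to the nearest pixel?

Since 1.360 < 1.500, the film is height-limited.
Content width = 5716 × 1.360 ≈ 7773.7600 px.
Leftover width: 8574 − 7773.7600 = 800.2400 px.
That's 800.2400 × 5716 ≈ 4574172 black pixels.

4574172 pixels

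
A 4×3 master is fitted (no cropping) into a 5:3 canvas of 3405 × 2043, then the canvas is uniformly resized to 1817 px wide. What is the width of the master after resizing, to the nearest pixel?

Fitted into 3405×2043, the master spans the height; its width is 2043 × 4/3 ≈ 2724.00 px.
Scaling 3405 → 1817 is ×0.5336, so the width becomes 2724.00 × 0.5336 ≈ 1453.60 px.

1454 px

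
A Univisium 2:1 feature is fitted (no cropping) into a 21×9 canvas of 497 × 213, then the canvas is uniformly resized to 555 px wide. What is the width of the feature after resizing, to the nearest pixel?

At 497×213 the feature is height-limited, so width = 213 × 2/1 ≈ 426.00 px.
Resizing to 555 px wide multiplies everything by 1.1167: 426.00 → 475.71 px.

476 px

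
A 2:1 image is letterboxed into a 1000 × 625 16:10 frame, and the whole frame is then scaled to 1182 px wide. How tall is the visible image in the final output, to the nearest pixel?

Fitted into 1000×625, the image spans the width; its height is 1000 × 1/2 ≈ 500.00 px.
Scaling 1000 → 1182 is ×1.1820, so the height becomes 500.00 × 1.1820 ≈ 591.00 px.

591 px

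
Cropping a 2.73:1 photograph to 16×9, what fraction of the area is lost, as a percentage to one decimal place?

34.9%

16×9 is narrower than 2.73:1, so the crop keeps the full height and trims the width.
Fraction kept = (1.778)/(2.730) ≈ 65.12%, so 34.88% is lost.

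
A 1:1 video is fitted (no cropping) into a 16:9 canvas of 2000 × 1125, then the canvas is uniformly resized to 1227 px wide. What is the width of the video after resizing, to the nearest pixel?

In the 2000×1125 frame the video fills the height: width = 1125 × 1/1 ≈ 1125.00 px.
Scaling 2000 → 1227 is ×0.6135, so the width becomes 1125.00 × 0.6135 ≈ 690.19 px.

690 px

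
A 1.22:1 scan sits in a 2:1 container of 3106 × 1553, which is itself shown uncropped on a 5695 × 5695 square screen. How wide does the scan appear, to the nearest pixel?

Inside the 3106×1553 canvas the scan is height-limited at 1894.66 × 1553.00.
2:1 in 5695×5695: fills the width, so the intermediate becomes 5695.00 × 2847.50 — a scale of ×1.8335.
Applying the same ×1.8335: 1894.66 → 3473.95.

3474 px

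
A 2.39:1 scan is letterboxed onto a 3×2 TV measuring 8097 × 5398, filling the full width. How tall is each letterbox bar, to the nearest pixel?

The scan is 8097 / 2.390 ≈ 3387.87 px tall.
5398 − 3387.87 = 2010.13 px of bars (1005.07 each).

1005 px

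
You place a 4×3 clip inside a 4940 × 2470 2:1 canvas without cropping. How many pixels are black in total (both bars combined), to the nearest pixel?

4067267 pixels

4×3 is narrower than 2:1, so it spans the full height.
Content width = 2470 × 4/3 ≈ 3293.3333 px.
Black = 4940 − 3293.3333 = 1646.6667 px.
Bar area = 1646.6667 × 2470 ≈ 4067267 px.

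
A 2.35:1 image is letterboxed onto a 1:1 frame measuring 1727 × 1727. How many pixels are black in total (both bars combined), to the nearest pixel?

2.35:1 is wider than 1:1, so it spans the full width.
That makes the image 734.8936 px tall (1727 / 2.350).
Black = 1727 − 734.8936 = 992.1064 px.
Bar area = 992.1064 × 1727 ≈ 1713368 px.

1713368 pixels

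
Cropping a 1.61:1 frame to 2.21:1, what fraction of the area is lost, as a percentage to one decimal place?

27.1%

The width stays; only height is cut (since 2.21:1 is wider than 1.61:1).
(1.610)/(2.210) ≈ 0.729 of the area survives, leaving 27.15% discarded.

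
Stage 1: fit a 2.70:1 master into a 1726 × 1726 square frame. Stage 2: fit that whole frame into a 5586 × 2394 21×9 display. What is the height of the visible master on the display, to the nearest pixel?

First fit — 2.70:1 into 1726×1726 spans the width: 1726.00 × 639.26.
square in 5586×2394: fills the height, so the intermediate becomes 2394.00 × 2394.00 — a scale of ×1.3870.
So the master's height is 639.26 × 1.3870 ≈ 886.67.

887 px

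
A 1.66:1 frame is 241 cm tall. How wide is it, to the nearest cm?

400 cm

Width = 241 × 1.660 = 400.06.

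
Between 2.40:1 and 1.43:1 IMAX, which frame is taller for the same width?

1.43:1 IMAX

2.4 and 1.43; 2.4 > 1.43. The smaller width-to-height ratio is the taller frame.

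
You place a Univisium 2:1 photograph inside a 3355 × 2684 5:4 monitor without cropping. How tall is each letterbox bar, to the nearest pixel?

Since 2.000 > 1.250, the photograph is width-limited.
Content height = 3355 × 1/2 ≈ 1677.50 px.
Black = 2684 − 1677.50 = 1006.50 px, or 503.25 per bar.

503 px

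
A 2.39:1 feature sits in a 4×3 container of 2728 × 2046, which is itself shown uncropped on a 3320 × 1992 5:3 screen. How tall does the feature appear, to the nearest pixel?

1111 px

First fit — 2.39:1 into 2728×2046 spans the width: 2728.00 × 1141.42.
The 4×3 canvas is height-limited in 3320×1992, giving 2656.00 × 1992.00; scale factor 0.9736.
Applying the same ×0.9736: 1141.42 → 1111.30.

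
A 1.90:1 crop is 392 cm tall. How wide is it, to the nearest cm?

745 cm

392 × 1.900 = 744.80.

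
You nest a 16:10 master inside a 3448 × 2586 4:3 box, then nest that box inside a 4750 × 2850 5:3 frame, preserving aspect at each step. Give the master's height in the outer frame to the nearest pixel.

16:10 in 3448×2586: fills the width, so the master is 3448.00 × 2155.00.
The 4:3 canvas is height-limited in 4750×2850, giving 3800.00 × 2850.00; scale factor 1.1021.
So the master's height is 2155.00 × 1.1021 ≈ 2375.00.

2375 px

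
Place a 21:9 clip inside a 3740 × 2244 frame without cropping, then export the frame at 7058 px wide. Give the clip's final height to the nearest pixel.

At 3740×2244 the clip is width-limited, so height = 3740 × 9/21 ≈ 1602.86 px.
Scaling 3740 → 7058 is ×1.8872, so the height becomes 1602.86 × 1.8872 ≈ 3024.86 px.

3025 px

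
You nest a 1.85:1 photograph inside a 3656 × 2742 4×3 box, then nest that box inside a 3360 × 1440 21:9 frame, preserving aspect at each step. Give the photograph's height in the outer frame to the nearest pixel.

First fit — 1.85:1 into 3656×2742 spans the width: 3656.00 × 1976.22.
Second fit — the 4×3 canvas into 3360×1440 spans the height: 1920.00 × 1440.00 (×0.5252 from 3656×2742).
So the photograph's height is 1976.22 × 0.5252 ≈ 1037.84.

1038 px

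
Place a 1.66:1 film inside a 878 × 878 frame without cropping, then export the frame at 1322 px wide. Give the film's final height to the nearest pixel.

At 878×878 the film is width-limited, so height = 878 / 1.660 ≈ 528.92 px.
The frame scales by 1322/878 = 1.5057; 528.92 × 1.5057 ≈ 796.39 px.

796 px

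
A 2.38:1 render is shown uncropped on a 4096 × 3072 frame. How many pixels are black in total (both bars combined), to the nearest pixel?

Since 2.380 > 1.333, the render is width-limited.
The render is 4096 / 2.380 ≈ 1721.0084 px tall.
Black = 3072 − 1721.0084 = 1350.9916 px.
Bar area = 1350.9916 × 4096 ≈ 5533662 px.

5533662 pixels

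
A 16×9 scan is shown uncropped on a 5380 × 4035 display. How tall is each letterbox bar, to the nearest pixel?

Since 1.778 > 1.333, the scan is width-limited.
That makes the image 3026.25 px tall (5380 × 9/16).
Leftover height: 4035 − 3026.25 = 1008.75 px → 504.38 each side.

504 px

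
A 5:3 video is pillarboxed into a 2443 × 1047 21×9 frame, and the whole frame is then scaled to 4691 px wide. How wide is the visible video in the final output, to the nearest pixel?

At 2443×1047 the video is height-limited, so width = 1047 × 5/3 ≈ 1745.00 px.
Scaling 2443 → 4691 is ×1.9202, so the width becomes 1745.00 × 1.9202 ≈ 3350.71 px.

3351 px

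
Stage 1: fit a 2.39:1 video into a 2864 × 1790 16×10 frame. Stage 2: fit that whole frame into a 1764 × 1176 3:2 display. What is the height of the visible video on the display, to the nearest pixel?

738 px

2.39:1 in 2864×1790: fills the width, so the video is 2864.00 × 1198.33.
The 16×10 canvas is width-limited in 1764×1176, giving 1764.00 × 1102.50; scale factor 0.6159.
So the video's height is 1198.33 × 0.6159 ≈ 738.08.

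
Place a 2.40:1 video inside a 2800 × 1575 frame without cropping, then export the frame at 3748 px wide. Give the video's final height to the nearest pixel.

1562 px

At 2800×1575 the video is width-limited, so height = 2800 / 2.400 ≈ 1166.67 px.
The frame scales by 3748/2800 = 1.3386; 1166.67 × 1.3386 ≈ 1561.67 px.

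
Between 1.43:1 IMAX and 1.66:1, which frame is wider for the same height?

1.43 and 1.66; 1.66 > 1.43.

1.66:1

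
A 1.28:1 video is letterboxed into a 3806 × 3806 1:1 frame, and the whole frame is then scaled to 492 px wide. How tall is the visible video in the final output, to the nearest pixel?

384 px

At 3806×3806 the video is width-limited, so height = 3806 / 1.280 ≈ 2973.44 px.
The frame scales by 492/3806 = 0.1293; 2973.44 × 0.1293 ≈ 384.38 px.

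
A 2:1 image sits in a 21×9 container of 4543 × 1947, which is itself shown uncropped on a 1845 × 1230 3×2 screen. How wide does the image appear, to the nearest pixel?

2:1 in 4543×1947: fills the height, so the image is 3894.00 × 1947.00.
The 21×9 canvas is width-limited in 1845×1230, giving 1845.00 × 790.71; scale factor 0.4061.
The image scales with it: width 3894.00 × 0.4061 ≈ 1581.43.

1581 px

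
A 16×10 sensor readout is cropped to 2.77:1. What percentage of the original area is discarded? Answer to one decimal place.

The width stays; only height is cut (since 2.77:1 is wider than 16×10).
(1.600)/(2.770) ≈ 0.578 of the area survives, leaving 42.24% discarded.

42.2%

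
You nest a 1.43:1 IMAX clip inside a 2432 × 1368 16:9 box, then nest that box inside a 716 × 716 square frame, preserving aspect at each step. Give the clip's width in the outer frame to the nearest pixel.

576 px

Inside the 2432×1368 canvas the clip is height-limited at 1956.24 × 1368.00.
The 16:9 canvas is width-limited in 716×716, giving 716.00 × 402.75; scale factor 0.2944.
Applying the same ×0.2944: 1956.24 → 575.93.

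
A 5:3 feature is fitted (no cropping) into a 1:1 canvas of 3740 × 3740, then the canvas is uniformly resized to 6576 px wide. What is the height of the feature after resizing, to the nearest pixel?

In the 3740×3740 frame the feature fills the width: height = 3740 × 3/5 ≈ 2244.00 px.
Resizing to 6576 px wide multiplies everything by 1.7583: 2244.00 → 3945.60 px.

3946 px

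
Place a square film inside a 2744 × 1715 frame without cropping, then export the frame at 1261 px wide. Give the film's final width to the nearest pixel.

788 px

Fitted into 2744×1715, the film spans the height; its width is 1715 × 1/1 ≈ 1715.00 px.
Resizing to 1261 px wide multiplies everything by 0.4595: 1715.00 → 788.12 px.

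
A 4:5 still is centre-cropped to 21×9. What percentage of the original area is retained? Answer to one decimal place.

21×9 is wider than 4:5, so the crop keeps the full width and trims the height.
Fraction kept = (0.800)/(2.333) ≈ 34.29%.

34.3%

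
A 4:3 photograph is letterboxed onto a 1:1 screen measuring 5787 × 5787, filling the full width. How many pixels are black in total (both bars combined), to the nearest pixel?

That makes the image 4340.2500 px tall (5787 × 3/4).
5787 − 4340.2500 = 1446.7500 px of bars.
Across the 5787-px span: 1446.7500 × 5787 ≈ 8372342 px.

8372342 pixels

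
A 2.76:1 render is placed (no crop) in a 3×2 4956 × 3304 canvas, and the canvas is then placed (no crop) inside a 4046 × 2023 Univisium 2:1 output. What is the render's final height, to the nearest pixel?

1099 px

2.76:1 in 4956×3304: fills the width, so the render is 4956.00 × 1795.65.
3×2 in 4046×2023: fills the height, so the intermediate becomes 3034.50 × 2023.00 — a scale of ×0.6123.
The render scales with it: height 1795.65 × 0.6123 ≈ 1099.46.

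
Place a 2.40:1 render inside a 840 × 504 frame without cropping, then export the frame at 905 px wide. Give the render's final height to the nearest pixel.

In the 840×504 frame the render fills the width: height = 840 / 2.400 ≈ 350.00 px.
Resizing to 905 px wide multiplies everything by 1.0774: 350.00 → 377.08 px.

377 px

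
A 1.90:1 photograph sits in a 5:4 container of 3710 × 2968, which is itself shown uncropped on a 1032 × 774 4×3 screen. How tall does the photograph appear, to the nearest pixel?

First fit — 1.90:1 into 3710×2968 spans the width: 3710.00 × 1952.63.
The 5:4 canvas is height-limited in 1032×774, giving 967.50 × 774.00; scale factor 0.2608.
Applying the same ×0.2608: 1952.63 → 509.21.

509 px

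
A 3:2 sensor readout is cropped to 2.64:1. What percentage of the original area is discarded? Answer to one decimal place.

2.64:1 is wider than 3:2, so the crop keeps the full width and trims the height.
Area ratio = (1.500)/(2.640) = 56.82%; the remaining 43.18% is cropped out.

43.2%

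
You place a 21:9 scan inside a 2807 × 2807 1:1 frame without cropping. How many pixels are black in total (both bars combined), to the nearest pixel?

4502428 pixels

21:9 (2.333) > 1:1 (1.000), so the scan fills the width.
Content height = 2807 × 9/21 ≈ 1203.0000 px.
Black = 2807 − 1203.0000 = 1604.0000 px.
Across the 2807-px span: 1604.0000 × 2807 ≈ 4502428 px.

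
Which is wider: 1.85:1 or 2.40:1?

2.40:1

1.85 and 2.4; 2.4 > 1.85.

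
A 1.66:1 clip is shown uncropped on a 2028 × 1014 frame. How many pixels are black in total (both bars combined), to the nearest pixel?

1.66:1 is narrower than 2:1, so it spans the full height.
Content width = 1014 × 1.660 ≈ 1683.2400 px.
Black = 2028 − 1683.2400 = 344.7600 px.
Across the 1014-px span: 344.7600 × 1014 ≈ 349587 px.

349587 pixels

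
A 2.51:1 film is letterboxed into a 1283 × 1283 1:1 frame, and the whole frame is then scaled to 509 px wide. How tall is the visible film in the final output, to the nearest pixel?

203 px

In the 1283×1283 frame the film fills the width: height = 1283 / 2.510 ≈ 511.16 px.
Resizing to 509 px wide multiplies everything by 0.3967: 511.16 → 202.79 px.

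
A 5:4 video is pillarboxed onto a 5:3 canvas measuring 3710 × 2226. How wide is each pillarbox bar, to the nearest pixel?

5:4 (1.250) < 5:3 (1.667), so the video fills the height.
That makes the image 2782.50 px wide (2226 × 5/4).
3710 − 2782.50 = 927.50 px of bars (463.75 each).

464 px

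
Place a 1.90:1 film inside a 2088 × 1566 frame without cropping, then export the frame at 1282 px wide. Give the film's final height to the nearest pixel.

675 px

At 2088×1566 the film is width-limited, so height = 2088 / 1.900 ≈ 1098.95 px.
Resizing to 1282 px wide multiplies everything by 0.6140: 1098.95 → 674.74 px.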